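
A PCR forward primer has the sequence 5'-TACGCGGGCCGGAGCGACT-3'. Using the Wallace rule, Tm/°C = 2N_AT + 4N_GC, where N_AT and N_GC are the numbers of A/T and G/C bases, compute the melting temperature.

A=3, C=6, T=2, G=8
So N_AT = 5 and N_GC = 14.
Tm = 2×5 + 4×14 = 66°C

66°C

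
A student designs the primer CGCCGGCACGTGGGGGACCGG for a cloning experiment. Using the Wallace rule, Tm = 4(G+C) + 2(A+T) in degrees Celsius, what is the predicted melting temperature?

Base counts: G=11, C=7, T=1, A=2
AT pairs contribute 3, GC pairs contribute 18.
Tm = 4·18 + 2·3 = 72 + 6 = 78°C

78°C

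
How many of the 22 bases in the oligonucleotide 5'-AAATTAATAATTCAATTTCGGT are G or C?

Counting bases: T=9, G=2, C=2, A=9
G+C = 2 + 2 = 4

4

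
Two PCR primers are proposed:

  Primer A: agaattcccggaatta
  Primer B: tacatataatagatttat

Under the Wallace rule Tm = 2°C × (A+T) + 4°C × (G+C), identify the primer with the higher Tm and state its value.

Primer A: A+T=10, G+C=6 → Tm = 2(10)+4(6) = 44°C
Primer B: A+T=16, G+C=2 → Tm = 2(16)+4(2) = 40°C
44°C vs 40°C → primer A is higher.

Primer A, 44°C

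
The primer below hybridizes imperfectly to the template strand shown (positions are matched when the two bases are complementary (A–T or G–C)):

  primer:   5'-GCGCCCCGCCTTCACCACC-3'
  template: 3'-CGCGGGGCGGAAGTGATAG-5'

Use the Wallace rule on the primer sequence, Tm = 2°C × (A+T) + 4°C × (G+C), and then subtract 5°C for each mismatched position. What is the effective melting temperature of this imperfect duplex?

Primer base counts: A=2, T=2, G=3, C=12 → A+T=4, G+C=15
Perfect-match Tm = 2(4) + 4(15) = 8 + 60 = 68°C
Mismatches (positions where the bases are not complementary): 2 (at positions 16, 18)
Effective Tm = 68 − 2×5 = 68 − 10 = 58°C

58°C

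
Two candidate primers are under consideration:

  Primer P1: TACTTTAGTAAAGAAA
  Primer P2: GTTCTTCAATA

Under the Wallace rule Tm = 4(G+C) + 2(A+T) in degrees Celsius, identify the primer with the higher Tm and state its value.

Primer P1: A+T=13, G+C=3 → Tm = 2(13)+4(3) = 38°C
Primer P2: A+T=8, G+C=3 → Tm = 2(8)+4(3) = 28°C
38°C vs 28°C → primer P1 is higher.

Primer P1, 38°C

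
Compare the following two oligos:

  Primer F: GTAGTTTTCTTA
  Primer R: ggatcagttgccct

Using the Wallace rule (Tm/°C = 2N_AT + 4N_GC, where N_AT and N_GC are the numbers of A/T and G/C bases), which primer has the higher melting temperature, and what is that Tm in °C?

Primer F: A+T=9, G+C=3 → Tm = 2(9)+4(3) = 30°C
Primer R: A+T=6, G+C=8 → Tm = 2(6)+4(8) = 44°C
30°C vs 44°C → primer R is higher.

Primer R, 44°C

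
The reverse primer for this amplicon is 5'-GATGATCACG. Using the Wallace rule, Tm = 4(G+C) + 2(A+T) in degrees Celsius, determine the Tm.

Counting bases: G=3, A=3, T=2, C=2
So N_AT = 5 and N_GC = 5.
Tm = 2(5) + 4(5) = 10 + 20 = 30°C

30°C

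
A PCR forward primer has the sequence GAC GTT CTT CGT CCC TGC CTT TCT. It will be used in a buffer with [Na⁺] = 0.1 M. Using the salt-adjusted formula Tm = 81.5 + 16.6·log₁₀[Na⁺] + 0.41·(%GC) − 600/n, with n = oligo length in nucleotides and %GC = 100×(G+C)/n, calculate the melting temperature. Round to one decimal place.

Length n = 24. Base counts: T=10, G=4, A=1, C=9
G+C = 13, so %GC = 13/24 × 100 = 54.167%
Salt term: 16.6 × (-1) = -16.6
GC term: 0.41 × 54.167 = 22.208; length term: −600/24 = −25
Tm = 81.5 + (-16.6) + 22.208 − 25 = 62.108 → 62.1°C

62.1°C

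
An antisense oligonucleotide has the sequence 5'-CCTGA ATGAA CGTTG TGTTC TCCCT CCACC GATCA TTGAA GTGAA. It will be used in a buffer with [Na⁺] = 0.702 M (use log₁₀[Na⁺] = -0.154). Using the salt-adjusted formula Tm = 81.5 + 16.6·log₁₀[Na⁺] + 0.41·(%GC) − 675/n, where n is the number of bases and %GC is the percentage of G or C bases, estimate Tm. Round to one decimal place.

Length n = 45. Counting bases: A=11, T=13, G=9, C=12
G+C = 21, so %GC = 21/45 × 100 = 46.667%
Salt term: 16.6 × (-0.154) = -2.556
GC term: 0.41 × 46.667 = 19.133; length term: −675/45 = −15
Tm = 81.5 + (-2.556) + 19.133 − 15 = 83.077 → 83.1°C

83.1°C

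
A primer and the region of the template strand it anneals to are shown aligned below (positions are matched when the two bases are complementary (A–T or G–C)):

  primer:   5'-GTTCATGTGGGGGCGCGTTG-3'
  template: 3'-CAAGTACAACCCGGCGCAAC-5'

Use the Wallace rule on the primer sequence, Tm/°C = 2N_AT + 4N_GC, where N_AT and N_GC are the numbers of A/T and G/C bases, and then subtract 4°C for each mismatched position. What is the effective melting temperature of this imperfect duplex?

Primer base counts: A=1, T=6, G=10, C=3 → A+T=7, G+C=13
Perfect-match Tm = 2(7) + 4(13) = 14 + 52 = 66°C
Mismatches (positions where the bases are not complementary): 2 (at positions 9, 13)
Effective Tm = 66 − 2×4 = 66 − 8 = 58°C

58°C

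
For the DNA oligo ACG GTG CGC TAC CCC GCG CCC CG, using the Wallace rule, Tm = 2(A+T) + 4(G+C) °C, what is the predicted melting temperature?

Counting bases: C=12, A=2, T=2, G=7
So N_AT = 4 and N_GC = 19.
Tm = 2(4) + 4(19) = 8 + 76 = 84°C

84°C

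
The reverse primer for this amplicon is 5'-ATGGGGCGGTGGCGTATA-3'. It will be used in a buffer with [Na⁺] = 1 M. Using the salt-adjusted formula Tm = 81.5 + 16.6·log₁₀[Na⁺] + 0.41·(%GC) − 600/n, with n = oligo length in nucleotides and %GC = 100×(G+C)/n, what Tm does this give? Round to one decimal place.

Length n = 18. Counting bases: G=9, A=3, C=2, T=4
G+C = 11, so %GC = 11/18 × 100 = 61.111%
Salt term: 16.6 × (0) = 0
GC term: 0.41 × 61.111 = 25.056; length term: −600/18 = −33.333
Tm = 81.5 + (0) + 25.056 − 33.333 = 73.223 → 73.2°C

73.2°C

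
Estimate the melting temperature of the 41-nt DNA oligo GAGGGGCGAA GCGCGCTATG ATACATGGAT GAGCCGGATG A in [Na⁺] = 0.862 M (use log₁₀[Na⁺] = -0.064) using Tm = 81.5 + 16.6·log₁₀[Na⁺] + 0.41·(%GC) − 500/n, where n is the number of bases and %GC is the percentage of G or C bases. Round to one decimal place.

Length n = 41. Scanning the sequence gives A=11, G=17, C=7, T=6.
G+C = 24, so %GC = 24/41 × 100 = 58.537%
Salt term: 16.6 × (-0.064) = -1.062
GC term: 0.41 × 58.537 = 24; length term: −500/41 = −12.195
Tm = 81.5 + (-1.062) + 24 − 12.195 = 92.243 → 92.2°C

92.2°C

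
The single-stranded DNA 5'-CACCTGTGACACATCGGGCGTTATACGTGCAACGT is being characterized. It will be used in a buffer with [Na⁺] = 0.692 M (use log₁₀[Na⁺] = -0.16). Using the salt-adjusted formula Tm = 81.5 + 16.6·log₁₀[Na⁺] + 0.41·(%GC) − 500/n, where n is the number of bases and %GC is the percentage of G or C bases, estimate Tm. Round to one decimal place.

Length n = 35. Base counts: T=8, G=9, A=8, C=10
G+C = 19, so %GC = 19/35 × 100 = 54.286%
Salt term: 16.6 × (-0.16) = -2.656
GC term: 0.41 × 54.286 = 22.257; length term: −500/35 = −14.286
Tm = 81.5 + (-2.656) + 22.257 − 14.286 = 86.815 → 86.8°C

86.8°C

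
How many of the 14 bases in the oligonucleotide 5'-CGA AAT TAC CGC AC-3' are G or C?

7

Counting bases: A=5, T=2, G=2, C=5
Total G or C: 2 + 5 = 7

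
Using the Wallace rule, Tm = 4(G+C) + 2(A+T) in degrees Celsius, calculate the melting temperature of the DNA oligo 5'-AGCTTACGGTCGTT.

Counting bases: G=4, C=3, A=2, T=5
AT pairs contribute 7, GC pairs contribute 7.
Tm = 2×7 + 4×7 = 42°C

42°C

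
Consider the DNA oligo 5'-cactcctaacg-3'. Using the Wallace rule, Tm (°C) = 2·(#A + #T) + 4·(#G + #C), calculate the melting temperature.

34°C

Base counts: G=1, A=3, C=5, T=2
A+T = 5, G+C = 6
Tm = 4·6 + 2·5 = 24 + 10 = 34°C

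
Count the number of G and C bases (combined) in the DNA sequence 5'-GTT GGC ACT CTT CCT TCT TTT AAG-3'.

10

Counting bases: A=3, G=4, C=6, T=11
G+C = 4 + 6 = 10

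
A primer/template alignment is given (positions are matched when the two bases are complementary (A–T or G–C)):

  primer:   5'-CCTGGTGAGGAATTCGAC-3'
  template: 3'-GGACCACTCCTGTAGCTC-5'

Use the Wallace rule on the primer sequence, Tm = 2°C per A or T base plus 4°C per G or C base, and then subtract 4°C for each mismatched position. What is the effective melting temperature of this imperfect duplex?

44°C

Primer base counts: A=4, T=4, G=6, C=4 → A+T=8, G+C=10
Perfect-match Tm = 2(8) + 4(10) = 16 + 40 = 56°C
Mismatches (positions where the bases are not complementary): 3 (at positions 12, 13, 18)
Effective Tm = 56 − 3×4 = 56 − 12 = 44°C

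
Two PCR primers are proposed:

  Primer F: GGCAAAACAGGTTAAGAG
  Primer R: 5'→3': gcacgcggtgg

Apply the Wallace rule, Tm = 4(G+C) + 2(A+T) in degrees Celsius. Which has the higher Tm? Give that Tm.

Primer F, 52°C

Primer F: A+T=10, G+C=8 → Tm = 2(10)+4(8) = 52°C
Primer R: A+T=2, G+C=9 → Tm = 2(2)+4(9) = 40°C
52°C vs 40°C → primer F is higher.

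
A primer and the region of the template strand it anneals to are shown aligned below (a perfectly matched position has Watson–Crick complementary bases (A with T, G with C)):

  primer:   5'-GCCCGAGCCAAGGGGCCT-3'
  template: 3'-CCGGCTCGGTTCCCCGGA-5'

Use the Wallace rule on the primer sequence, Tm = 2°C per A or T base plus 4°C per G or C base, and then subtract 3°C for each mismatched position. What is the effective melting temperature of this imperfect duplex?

Primer base counts: A=3, T=1, G=7, C=7 → A+T=4, G+C=14
Perfect-match Tm = 2(4) + 4(14) = 8 + 56 = 64°C
Mismatches (positions where the bases are not complementary): 1 (at position 2)
Effective Tm = 64 − 1×3 = 64 − 3 = 61°C

61°C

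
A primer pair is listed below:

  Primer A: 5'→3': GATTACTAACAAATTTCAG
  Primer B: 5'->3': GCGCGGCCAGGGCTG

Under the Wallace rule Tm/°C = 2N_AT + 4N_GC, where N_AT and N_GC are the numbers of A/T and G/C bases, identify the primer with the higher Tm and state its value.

Primer B, 56°C

Primer A: A+T=14, G+C=5 → Tm = 2(14)+4(5) = 48°C
Primer B: A+T=2, G+C=13 → Tm = 2(2)+4(13) = 56°C
48°C vs 56°C → primer B is higher.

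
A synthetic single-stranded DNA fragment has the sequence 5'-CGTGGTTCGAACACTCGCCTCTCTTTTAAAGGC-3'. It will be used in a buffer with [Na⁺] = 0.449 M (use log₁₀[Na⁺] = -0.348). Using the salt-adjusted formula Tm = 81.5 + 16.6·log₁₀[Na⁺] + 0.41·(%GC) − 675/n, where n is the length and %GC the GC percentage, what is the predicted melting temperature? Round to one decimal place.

76.4°C

Length n = 33. Counting bases: G=7, C=10, T=10, A=6
G+C = 17, so %GC = 17/33 × 100 = 51.515%
Salt term: 16.6 × (-0.348) = -5.777
GC term: 0.41 × 51.515 = 21.121; length term: −675/33 = −20.455
Tm = 81.5 + (-5.777) + 21.121 − 20.455 = 76.389 → 76.4°C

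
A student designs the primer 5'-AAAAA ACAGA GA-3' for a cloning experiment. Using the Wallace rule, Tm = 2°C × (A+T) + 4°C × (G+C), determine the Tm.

30°C

Counting bases: T=0, A=9, G=2, C=1
A+T = 9, G+C = 3
Tm = 4·3 + 2·9 = 12 + 18 = 30°C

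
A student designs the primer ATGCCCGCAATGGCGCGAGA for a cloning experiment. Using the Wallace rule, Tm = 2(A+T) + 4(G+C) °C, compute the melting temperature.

Counting bases: C=6, T=2, A=5, G=7
So N_AT = 7 and N_GC = 13.
Tm = 2(7) + 4(13) = 14 + 52 = 66°C

66°C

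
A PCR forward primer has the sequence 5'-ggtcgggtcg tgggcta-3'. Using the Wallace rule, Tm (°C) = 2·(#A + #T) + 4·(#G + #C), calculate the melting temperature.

T=4, C=3, G=9, A=1
AT pairs contribute 5, GC pairs contribute 12.
Tm = 2×5 + 4×12 = 58°C

58°C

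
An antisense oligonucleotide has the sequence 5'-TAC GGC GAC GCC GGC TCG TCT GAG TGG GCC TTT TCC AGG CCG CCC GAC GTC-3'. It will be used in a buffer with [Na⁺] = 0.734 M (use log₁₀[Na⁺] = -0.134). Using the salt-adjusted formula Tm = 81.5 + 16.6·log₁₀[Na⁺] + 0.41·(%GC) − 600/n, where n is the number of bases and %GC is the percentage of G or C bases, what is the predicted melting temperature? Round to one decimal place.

96.5°C

Length n = 51. Scanning the sequence gives G=17, A=5, T=10, C=19.
G+C = 36, so %GC = 36/51 × 100 = 70.588%
Salt term: 16.6 × (-0.134) = -2.224
GC term: 0.41 × 70.588 = 28.941; length term: −600/51 = −11.765
Tm = 81.5 + (-2.224) + 28.941 − 11.765 = 96.452 → 96.5°C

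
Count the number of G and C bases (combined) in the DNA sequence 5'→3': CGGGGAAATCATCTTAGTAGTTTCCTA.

G=6, A=7, T=9, C=5
Total G or C: 6 + 5 = 11

11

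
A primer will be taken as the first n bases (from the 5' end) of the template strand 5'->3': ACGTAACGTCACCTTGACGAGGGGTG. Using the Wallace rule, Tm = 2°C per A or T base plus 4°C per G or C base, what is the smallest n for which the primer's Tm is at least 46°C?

First 15 bases: ACGTAACGTCACCTT → Tm = 44°C (< 46°C)
First 16 bases: ACGTAACGTCACCTTG → Tm = 48°C (≥ 46°C)
Each additional base adds 2°C (A/T) or 4°C (G/C), so Tm is non-decreasing in n; n = 16 is the first length to reach 46°C.

n = 16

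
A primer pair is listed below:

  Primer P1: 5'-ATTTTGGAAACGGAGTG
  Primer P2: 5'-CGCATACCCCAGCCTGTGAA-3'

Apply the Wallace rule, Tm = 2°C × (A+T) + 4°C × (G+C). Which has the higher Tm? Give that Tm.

Primer P1: A+T=10, G+C=7 → Tm = 2(10)+4(7) = 48°C
Primer P2: A+T=8, G+C=12 → Tm = 2(8)+4(12) = 64°C
48°C vs 64°C → primer P2 is higher.

Primer P2, 64°C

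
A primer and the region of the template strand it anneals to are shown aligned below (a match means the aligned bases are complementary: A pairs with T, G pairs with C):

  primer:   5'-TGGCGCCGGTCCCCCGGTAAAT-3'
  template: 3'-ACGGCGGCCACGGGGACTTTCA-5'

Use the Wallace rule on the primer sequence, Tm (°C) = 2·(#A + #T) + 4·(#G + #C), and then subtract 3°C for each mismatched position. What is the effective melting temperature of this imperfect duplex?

59°C

Primer base counts: A=3, T=4, G=7, C=8 → A+T=7, G+C=15
Perfect-match Tm = 2(7) + 4(15) = 14 + 60 = 74°C
Mismatches (positions where the bases are not complementary): 5 (at positions 3, 11, 16, 18, 21)
Effective Tm = 74 − 5×3 = 74 − 15 = 59°C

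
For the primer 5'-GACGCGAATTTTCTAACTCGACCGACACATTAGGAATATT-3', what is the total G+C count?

Counting bases: T=11, A=13, C=9, G=7
G+C = 7 + 9 = 16

16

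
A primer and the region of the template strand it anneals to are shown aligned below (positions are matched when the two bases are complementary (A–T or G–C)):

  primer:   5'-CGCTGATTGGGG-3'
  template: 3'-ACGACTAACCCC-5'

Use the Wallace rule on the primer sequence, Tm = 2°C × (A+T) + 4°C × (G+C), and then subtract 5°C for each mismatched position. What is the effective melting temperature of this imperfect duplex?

35°C

Primer base counts: A=1, T=3, G=6, C=2 → A+T=4, G+C=8
Perfect-match Tm = 2(4) + 4(8) = 8 + 32 = 40°C
Mismatches (positions where the bases are not complementary): 1 (at position 1)
Effective Tm = 40 − 1×5 = 40 − 5 = 35°C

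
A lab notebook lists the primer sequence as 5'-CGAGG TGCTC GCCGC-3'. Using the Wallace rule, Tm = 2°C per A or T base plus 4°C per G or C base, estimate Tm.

54°C

Counting bases: C=6, T=2, A=1, G=6
A+T = 3, G+C = 12
Tm = 2×3 + 4×12 = 54°C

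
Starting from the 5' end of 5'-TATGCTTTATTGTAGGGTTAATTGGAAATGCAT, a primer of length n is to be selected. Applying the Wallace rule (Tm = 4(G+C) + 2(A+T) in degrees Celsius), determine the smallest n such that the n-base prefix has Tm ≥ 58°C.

First 22 bases: TATGCTTTATTGTAGGGTTAAT → Tm = 56°C (< 58°C)
First 23 bases: TATGCTTTATTGTAGGGTTAATT → Tm = 58°C (≥ 58°C)
Each additional base adds 2°C (A/T) or 4°C (G/C), so Tm is non-decreasing in n; n = 23 is the first length to reach 58°C.

n = 23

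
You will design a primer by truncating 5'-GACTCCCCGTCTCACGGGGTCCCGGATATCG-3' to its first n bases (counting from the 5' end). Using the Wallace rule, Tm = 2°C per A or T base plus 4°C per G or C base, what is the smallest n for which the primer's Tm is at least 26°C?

n = 8

First 7 bases: GACTCCC → Tm = 24°C (< 26°C)
First 8 bases: GACTCCCC → Tm = 28°C (≥ 26°C)
Each additional base adds 2°C (A/T) or 4°C (G/C), so Tm is non-decreasing in n; n = 8 is the first length to reach 26°C.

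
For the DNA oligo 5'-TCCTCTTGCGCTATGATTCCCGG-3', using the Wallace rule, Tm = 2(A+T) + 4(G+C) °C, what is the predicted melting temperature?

72°C

Counting bases: A=2, G=5, T=8, C=8
A+T = 10, G+C = 13
Tm = 4·13 + 2·10 = 52 + 20 = 72°C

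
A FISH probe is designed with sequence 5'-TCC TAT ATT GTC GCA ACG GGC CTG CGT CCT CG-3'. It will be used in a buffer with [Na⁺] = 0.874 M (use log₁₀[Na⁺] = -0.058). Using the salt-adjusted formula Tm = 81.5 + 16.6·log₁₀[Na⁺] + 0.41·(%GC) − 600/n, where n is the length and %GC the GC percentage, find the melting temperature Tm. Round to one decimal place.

Length n = 32. Base counts: G=8, A=4, T=9, C=11
G+C = 19, so %GC = 19/32 × 100 = 59.375%
Salt term: 16.6 × (-0.058) = -0.963
GC term: 0.41 × 59.375 = 24.344; length term: −600/32 = −18.75
Tm = 81.5 + (-0.963) + 24.344 − 18.75 = 86.131 → 86.1°C

86.1°C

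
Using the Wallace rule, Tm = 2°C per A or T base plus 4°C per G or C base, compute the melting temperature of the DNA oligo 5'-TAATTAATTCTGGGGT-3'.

Base counts: T=7, A=4, G=4, C=1
AT pairs contribute 11, GC pairs contribute 5.
Tm = 2(11) + 4(5) = 22 + 20 = 42°C

42°C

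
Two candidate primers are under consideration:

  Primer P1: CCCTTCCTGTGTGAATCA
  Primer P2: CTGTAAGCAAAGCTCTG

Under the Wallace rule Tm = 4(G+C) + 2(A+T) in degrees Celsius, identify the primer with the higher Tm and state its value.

Primer P1: A+T=9, G+C=9 → Tm = 2(9)+4(9) = 54°C
Primer P2: A+T=9, G+C=8 → Tm = 2(9)+4(8) = 50°C
54°C vs 50°C → primer P1 is higher.

Primer P1, 54°C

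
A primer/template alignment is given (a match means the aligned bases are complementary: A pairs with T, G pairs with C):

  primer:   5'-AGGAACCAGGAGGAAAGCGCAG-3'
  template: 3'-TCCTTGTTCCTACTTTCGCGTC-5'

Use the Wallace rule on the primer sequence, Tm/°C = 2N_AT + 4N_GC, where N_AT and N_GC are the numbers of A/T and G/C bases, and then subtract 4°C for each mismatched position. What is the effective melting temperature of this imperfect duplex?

Primer base counts: A=9, T=0, G=9, C=4 → A+T=9, G+C=13
Perfect-match Tm = 2(9) + 4(13) = 18 + 52 = 70°C
Mismatches (positions where the bases are not complementary): 2 (at positions 7, 12)
Effective Tm = 70 − 2×4 = 70 − 8 = 62°C

62°C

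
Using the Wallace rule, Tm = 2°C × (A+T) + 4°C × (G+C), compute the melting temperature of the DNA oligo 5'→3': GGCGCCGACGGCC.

Scanning the sequence gives C=6, G=6, A=1, T=0.
A+T = 1, G+C = 12
Tm = 4·12 + 2·1 = 48 + 2 = 50°C

50°C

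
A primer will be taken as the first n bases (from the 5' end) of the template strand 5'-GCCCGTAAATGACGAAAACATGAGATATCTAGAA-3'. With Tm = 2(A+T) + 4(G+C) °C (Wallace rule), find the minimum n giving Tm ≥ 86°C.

n = 31

First 30 bases: GCCCGTAAATGACGAAAACATGAGATATCT → Tm = 84°C (< 86°C)
First 31 bases: GCCCGTAAATGACGAAAACATGAGATATCTA → Tm = 86°C (≥ 86°C)
Each additional base adds 2°C (A/T) or 4°C (G/C), so Tm is non-decreasing in n; n = 31 is the first length to reach 86°C.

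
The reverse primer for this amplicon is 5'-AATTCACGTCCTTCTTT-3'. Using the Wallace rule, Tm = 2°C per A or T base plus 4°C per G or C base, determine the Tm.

46°C

Counting bases: A=3, T=8, G=1, C=5
A+T = 11, G+C = 6
Tm = 2(11) + 4(6) = 22 + 24 = 46°C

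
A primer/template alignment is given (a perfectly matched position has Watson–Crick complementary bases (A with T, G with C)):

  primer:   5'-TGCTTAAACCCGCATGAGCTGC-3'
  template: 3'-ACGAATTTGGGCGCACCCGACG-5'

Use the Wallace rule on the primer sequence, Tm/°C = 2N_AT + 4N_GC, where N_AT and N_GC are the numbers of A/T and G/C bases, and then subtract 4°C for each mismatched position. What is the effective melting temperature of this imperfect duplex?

Primer base counts: A=5, T=5, G=5, C=7 → A+T=10, G+C=12
Perfect-match Tm = 2(10) + 4(12) = 20 + 48 = 68°C
Mismatches (positions where the bases are not complementary): 2 (at positions 14, 17)
Effective Tm = 68 − 2×4 = 68 − 8 = 60°C

60°C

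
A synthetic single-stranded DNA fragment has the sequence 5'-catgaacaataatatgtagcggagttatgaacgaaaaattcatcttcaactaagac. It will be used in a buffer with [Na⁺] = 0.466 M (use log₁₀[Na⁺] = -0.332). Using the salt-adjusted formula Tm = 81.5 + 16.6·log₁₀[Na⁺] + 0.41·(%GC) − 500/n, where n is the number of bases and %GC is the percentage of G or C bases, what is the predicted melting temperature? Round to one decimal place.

80.2°C

Length n = 56. Counting bases: T=14, C=9, A=24, G=9
G+C = 18, so %GC = 18/56 × 100 = 32.143%
Salt term: 16.6 × (-0.332) = -5.511
GC term: 0.41 × 32.143 = 13.179; length term: −500/56 = −8.929
Tm = 81.5 + (-5.511) + 13.179 − 8.929 = 80.239 → 80.2°C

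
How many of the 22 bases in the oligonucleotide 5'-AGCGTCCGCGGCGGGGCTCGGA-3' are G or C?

18

Base counts: C=7, A=2, T=2, G=11
Total G or C: 11 + 7 = 18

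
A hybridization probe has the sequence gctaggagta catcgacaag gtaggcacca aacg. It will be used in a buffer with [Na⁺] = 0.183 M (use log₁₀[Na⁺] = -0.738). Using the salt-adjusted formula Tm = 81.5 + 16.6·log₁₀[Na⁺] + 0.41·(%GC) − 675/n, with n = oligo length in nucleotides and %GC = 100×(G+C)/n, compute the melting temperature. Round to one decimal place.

Length n = 34. Counting bases: G=10, C=8, T=4, A=12
G+C = 18, so %GC = 18/34 × 100 = 52.941%
Salt term: 16.6 × (-0.738) = -12.251
GC term: 0.41 × 52.941 = 21.706; length term: −675/34 = −19.853
Tm = 81.5 + (-12.251) + 21.706 − 19.853 = 71.102 → 71.1°C

71.1°C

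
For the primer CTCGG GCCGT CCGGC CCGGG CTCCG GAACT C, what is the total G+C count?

T=4, C=14, G=11, A=2
G+C = 11 + 14 = 25

25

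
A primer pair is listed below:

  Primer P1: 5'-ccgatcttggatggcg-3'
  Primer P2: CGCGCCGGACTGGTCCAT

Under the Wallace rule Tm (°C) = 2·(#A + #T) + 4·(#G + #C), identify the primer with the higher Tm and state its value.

Primer P1: A+T=6, G+C=10 → Tm = 2(6)+4(10) = 52°C
Primer P2: A+T=5, G+C=13 → Tm = 2(5)+4(13) = 62°C
52°C vs 62°C → primer P2 is higher.

Primer P2, 62°C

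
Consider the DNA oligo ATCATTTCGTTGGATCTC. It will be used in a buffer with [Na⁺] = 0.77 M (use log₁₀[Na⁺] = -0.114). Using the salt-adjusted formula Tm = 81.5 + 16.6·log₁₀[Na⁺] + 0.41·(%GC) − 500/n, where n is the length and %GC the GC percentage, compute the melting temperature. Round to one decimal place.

Length n = 18. Base counts: G=3, C=4, T=8, A=3
G+C = 7, so %GC = 7/18 × 100 = 38.889%
Salt term: 16.6 × (-0.114) = -1.892
GC term: 0.41 × 38.889 = 15.944; length term: −500/18 = −27.778
Tm = 81.5 + (-1.892) + 15.944 − 27.778 = 67.774 → 67.8°C

67.8°C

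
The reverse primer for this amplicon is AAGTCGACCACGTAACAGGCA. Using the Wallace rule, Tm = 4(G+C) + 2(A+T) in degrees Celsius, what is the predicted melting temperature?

Scanning the sequence gives C=6, G=5, T=2, A=8.
So N_AT = 10 and N_GC = 11.
Tm = 2(10) + 4(11) = 20 + 44 = 64°C

64°C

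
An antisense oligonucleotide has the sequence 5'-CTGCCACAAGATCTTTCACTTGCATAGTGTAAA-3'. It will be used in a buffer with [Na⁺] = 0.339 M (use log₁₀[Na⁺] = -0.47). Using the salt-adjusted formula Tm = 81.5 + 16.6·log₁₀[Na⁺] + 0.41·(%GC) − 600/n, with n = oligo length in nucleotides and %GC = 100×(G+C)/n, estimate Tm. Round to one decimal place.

Length n = 33. G=5, C=8, A=10, T=10
G+C = 13, so %GC = 13/33 × 100 = 39.394%
Salt term: 16.6 × (-0.47) = -7.802
GC term: 0.41 × 39.394 = 16.152; length term: −600/33 = −18.182
Tm = 81.5 + (-7.802) + 16.152 − 18.182 = 71.668 → 71.7°C

71.7°C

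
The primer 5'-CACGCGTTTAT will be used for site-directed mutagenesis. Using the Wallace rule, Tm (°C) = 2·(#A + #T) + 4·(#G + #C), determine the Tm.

32°C

Base counts: C=3, T=4, G=2, A=2
So N_AT = 6 and N_GC = 5.
Tm = 2×6 + 4×5 = 32°C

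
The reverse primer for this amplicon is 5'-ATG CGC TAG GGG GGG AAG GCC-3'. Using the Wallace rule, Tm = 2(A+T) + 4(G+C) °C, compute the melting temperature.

72°C

Scanning the sequence gives C=4, T=2, G=11, A=4.
So N_AT = 6 and N_GC = 15.
Tm = 2(6) + 4(15) = 12 + 60 = 72°C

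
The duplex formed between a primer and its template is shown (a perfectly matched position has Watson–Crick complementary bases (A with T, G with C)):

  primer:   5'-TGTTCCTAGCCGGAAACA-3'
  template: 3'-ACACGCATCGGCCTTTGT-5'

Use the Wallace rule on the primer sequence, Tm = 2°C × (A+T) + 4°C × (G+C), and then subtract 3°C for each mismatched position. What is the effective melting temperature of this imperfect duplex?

48°C

Primer base counts: A=5, T=4, G=4, C=5 → A+T=9, G+C=9
Perfect-match Tm = 2(9) + 4(9) = 18 + 36 = 54°C
Mismatches (positions where the bases are not complementary): 2 (at positions 4, 6)
Effective Tm = 54 − 2×3 = 54 − 6 = 48°C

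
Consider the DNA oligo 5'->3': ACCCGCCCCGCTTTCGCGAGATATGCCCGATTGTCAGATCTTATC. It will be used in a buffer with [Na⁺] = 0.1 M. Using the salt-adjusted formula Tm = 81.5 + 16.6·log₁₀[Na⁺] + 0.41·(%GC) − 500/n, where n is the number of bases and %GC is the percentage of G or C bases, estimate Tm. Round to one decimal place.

Length n = 45. Scanning the sequence gives C=16, G=9, A=8, T=12.
G+C = 25, so %GC = 25/45 × 100 = 55.556%
Salt term: 16.6 × (-1) = -16.6
GC term: 0.41 × 55.556 = 22.778; length term: −500/45 = −11.111
Tm = 81.5 + (-16.6) + 22.778 − 11.111 = 76.567 → 76.6°C

76.6°C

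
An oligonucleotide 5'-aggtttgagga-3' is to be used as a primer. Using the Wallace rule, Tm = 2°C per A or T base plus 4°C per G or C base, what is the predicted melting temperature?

Base counts: C=0, A=3, T=3, G=5
AT pairs contribute 6, GC pairs contribute 5.
Tm = 2(6) + 4(5) = 12 + 20 = 32°C

32°C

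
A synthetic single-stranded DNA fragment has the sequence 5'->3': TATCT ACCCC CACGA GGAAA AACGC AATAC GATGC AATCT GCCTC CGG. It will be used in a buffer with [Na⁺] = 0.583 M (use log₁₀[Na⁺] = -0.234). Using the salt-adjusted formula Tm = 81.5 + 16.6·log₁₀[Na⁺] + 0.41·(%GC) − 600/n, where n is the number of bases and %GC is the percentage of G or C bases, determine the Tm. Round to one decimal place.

Length n = 48. Base counts: A=15, T=8, C=16, G=9
G+C = 25, so %GC = 25/48 × 100 = 52.083%
Salt term: 16.6 × (-0.234) = -3.884
GC term: 0.41 × 52.083 = 21.354; length term: −600/48 = −12.5
Tm = 81.5 + (-3.884) + 21.354 − 12.5 = 86.47 → 86.5°C

86.5°C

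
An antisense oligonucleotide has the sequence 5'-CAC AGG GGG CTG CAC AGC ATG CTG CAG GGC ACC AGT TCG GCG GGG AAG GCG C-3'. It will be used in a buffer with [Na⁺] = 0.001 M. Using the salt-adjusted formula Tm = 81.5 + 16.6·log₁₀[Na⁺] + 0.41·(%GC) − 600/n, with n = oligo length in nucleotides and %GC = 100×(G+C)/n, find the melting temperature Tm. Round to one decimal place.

Length n = 52. Counting bases: A=10, G=22, C=15, T=5
G+C = 37, so %GC = 37/52 × 100 = 71.154%
Salt term: 16.6 × (-3) = -49.8
GC term: 0.41 × 71.154 = 29.173; length term: −600/52 = −11.538
Tm = 81.5 + (-49.8) + 29.173 − 11.538 = 49.335 → 49.3°C

49.3°C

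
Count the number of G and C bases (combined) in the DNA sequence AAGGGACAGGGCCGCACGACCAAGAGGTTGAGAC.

Counting bases: T=2, A=11, C=8, G=13
Total G or C: 13 + 8 = 21

21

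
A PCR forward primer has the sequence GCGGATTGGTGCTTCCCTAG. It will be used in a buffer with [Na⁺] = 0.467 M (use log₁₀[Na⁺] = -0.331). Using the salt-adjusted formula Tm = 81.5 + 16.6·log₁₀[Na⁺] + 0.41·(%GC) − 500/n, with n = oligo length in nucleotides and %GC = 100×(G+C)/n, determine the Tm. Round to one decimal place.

75.6°C

Length n = 20. Scanning the sequence gives C=5, G=7, T=6, A=2.
G+C = 12, so %GC = 12/20 × 100 = 60%
Salt term: 16.6 × (-0.331) = -5.495
GC term: 0.41 × 60 = 24.6; length term: −500/20 = −25
Tm = 81.5 + (-5.495) + 24.6 − 25 = 75.605 → 75.6°C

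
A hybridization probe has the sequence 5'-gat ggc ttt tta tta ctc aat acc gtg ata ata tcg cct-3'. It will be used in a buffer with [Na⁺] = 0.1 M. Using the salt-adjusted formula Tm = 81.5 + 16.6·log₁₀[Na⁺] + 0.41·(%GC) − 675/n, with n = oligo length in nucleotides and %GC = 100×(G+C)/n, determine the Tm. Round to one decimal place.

Length n = 39. Scanning the sequence gives G=6, A=10, C=8, T=15.
G+C = 14, so %GC = 14/39 × 100 = 35.897%
Salt term: 16.6 × (-1) = -16.6
GC term: 0.41 × 35.897 = 14.718; length term: −675/39 = −17.308
Tm = 81.5 + (-16.6) + 14.718 − 17.308 = 62.31 → 62.3°C

62.3°C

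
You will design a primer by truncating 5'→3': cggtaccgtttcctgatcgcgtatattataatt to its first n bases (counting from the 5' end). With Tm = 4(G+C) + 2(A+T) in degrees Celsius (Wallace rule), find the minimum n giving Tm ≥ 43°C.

n = 14

First 13 bases: CGGTACCGTTTCC → Tm = 42°C (< 43°C)
First 14 bases: CGGTACCGTTTCCT → Tm = 44°C (≥ 43°C)
Since every base adds ≥2°C, Tm only increases with n, so the threshold is first crossed at n = 14.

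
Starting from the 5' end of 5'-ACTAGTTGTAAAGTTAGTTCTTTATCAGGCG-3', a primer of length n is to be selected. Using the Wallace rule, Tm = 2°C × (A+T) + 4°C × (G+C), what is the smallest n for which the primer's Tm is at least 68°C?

First 26 bases: ACTAGTTGTAAAGTTAGTTCTTTATC → Tm = 66°C (< 68°C)
First 27 bases: ACTAGTTGTAAAGTTAGTTCTTTATCA → Tm = 68°C (≥ 68°C)
Each additional base adds 2°C (A/T) or 4°C (G/C), so Tm is non-decreasing in n; n = 27 is the first length to reach 68°C.

n = 27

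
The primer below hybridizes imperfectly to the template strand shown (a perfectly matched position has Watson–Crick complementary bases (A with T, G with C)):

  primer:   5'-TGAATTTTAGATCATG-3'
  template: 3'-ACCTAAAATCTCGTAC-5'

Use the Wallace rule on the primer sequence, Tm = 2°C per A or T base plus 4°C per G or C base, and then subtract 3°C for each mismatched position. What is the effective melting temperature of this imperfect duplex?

34°C

Primer base counts: A=5, T=7, G=3, C=1 → A+T=12, G+C=4
Perfect-match Tm = 2(12) + 4(4) = 24 + 16 = 40°C
Mismatches (positions where the bases are not complementary): 2 (at positions 3, 12)
Effective Tm = 40 − 2×3 = 40 − 6 = 34°C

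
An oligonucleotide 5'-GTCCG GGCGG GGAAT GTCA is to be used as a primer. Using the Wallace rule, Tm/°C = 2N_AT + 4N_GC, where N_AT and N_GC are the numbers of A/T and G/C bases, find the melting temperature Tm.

A=3, G=9, C=4, T=3
So N_AT = 6 and N_GC = 13.
Tm = 2(6) + 4(13) = 12 + 52 = 64°C

64°C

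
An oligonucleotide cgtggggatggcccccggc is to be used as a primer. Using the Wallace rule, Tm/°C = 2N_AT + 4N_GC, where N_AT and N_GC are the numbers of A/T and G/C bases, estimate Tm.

Counting bases: G=9, C=7, T=2, A=1
AT pairs contribute 3, GC pairs contribute 16.
Tm = 2(3) + 4(16) = 6 + 64 = 70°C

70°C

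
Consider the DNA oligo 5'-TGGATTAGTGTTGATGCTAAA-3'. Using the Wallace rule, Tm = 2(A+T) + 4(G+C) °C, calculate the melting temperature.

C=1, G=6, T=8, A=6
So N_AT = 14 and N_GC = 7.
Tm = 2×14 + 4×7 = 56°C

56°C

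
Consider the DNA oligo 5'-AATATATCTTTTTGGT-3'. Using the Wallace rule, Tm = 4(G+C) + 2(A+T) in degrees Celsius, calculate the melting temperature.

38°C

Scanning the sequence gives A=4, T=9, G=2, C=1.
A+T = 13, G+C = 3
Tm = 4·3 + 2·13 = 12 + 26 = 38°C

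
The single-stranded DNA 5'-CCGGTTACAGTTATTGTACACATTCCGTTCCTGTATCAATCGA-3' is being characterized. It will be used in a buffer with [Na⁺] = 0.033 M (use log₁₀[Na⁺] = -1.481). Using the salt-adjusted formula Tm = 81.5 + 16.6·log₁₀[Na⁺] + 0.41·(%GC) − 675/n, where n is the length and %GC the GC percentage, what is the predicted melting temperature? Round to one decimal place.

58.4°C

Length n = 43. A=10, C=11, G=7, T=15
G+C = 18, so %GC = 18/43 × 100 = 41.86%
Salt term: 16.6 × (-1.481) = -24.585
GC term: 0.41 × 41.86 = 17.163; length term: −675/43 = −15.698
Tm = 81.5 + (-24.585) + 17.163 − 15.698 = 58.38 → 58.4°C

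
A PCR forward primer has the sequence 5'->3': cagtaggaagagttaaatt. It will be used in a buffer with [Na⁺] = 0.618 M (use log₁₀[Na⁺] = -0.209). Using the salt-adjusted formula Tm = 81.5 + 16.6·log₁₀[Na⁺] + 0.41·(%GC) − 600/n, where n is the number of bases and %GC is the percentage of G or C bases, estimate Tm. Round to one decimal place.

Length n = 19. Base counts: T=5, C=1, G=5, A=8
G+C = 6, so %GC = 6/19 × 100 = 31.579%
Salt term: 16.6 × (-0.209) = -3.469
GC term: 0.41 × 31.579 = 12.947; length term: −600/19 = −31.579
Tm = 81.5 + (-3.469) + 12.947 − 31.579 = 59.399 → 59.4°C

59.4°C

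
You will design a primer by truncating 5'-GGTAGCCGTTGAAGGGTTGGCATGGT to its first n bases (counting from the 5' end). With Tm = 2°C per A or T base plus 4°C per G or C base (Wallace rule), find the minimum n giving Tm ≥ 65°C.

First 20 bases: GGTAGCCGTTGAAGGGTTGG → Tm = 64°C (< 65°C)
First 21 bases: GGTAGCCGTTGAAGGGTTGGC → Tm = 68°C (≥ 65°C)
Since every base adds ≥2°C, Tm only increases with n, so the threshold is first crossed at n = 21.

n = 21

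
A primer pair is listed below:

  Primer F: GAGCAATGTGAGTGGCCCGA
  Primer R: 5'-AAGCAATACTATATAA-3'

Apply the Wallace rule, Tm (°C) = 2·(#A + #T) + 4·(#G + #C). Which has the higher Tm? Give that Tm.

Primer F: A+T=8, G+C=12 → Tm = 2(8)+4(12) = 64°C
Primer R: A+T=13, G+C=3 → Tm = 2(13)+4(3) = 38°C
64°C vs 38°C → primer F is higher.

Primer F, 64°C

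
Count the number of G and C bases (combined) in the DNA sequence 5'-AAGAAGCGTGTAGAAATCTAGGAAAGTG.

11

A=12, C=2, T=5, G=9
Total G or C: 9 + 2 = 11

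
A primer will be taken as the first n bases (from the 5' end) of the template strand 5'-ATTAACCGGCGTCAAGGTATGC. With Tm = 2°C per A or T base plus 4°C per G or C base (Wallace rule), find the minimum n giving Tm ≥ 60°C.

n = 21

First 20 bases: ATTAACCGGCGTCAAGGTAT → Tm = 58°C (< 60°C)
First 21 bases: ATTAACCGGCGTCAAGGTATG → Tm = 62°C (≥ 60°C)
Since every base adds ≥2°C, Tm only increases with n, so the threshold is first crossed at n = 21.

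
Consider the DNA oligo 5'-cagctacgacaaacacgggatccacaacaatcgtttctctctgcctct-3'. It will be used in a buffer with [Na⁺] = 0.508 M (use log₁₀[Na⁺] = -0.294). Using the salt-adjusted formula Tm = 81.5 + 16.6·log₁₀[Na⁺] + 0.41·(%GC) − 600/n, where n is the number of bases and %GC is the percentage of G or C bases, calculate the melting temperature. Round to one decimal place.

Length n = 48. Base counts: T=11, C=17, A=13, G=7
G+C = 24, so %GC = 24/48 × 100 = 50%
Salt term: 16.6 × (-0.294) = -4.88
GC term: 0.41 × 50 = 20.5; length term: −600/48 = −12.5
Tm = 81.5 + (-4.88) + 20.5 − 12.5 = 84.62 → 84.6°C

84.6°C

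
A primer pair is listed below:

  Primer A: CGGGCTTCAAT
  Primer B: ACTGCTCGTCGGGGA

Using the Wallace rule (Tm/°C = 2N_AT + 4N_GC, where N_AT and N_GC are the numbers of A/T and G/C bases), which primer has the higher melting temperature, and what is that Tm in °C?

Primer A: A+T=5, G+C=6 → Tm = 2(5)+4(6) = 34°C
Primer B: A+T=5, G+C=10 → Tm = 2(5)+4(10) = 50°C
34°C vs 50°C → primer B is higher.

Primer B, 50°C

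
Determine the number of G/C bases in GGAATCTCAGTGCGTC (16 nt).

9

Counting bases: G=5, C=4, T=4, A=3
Total G or C: 5 + 4 = 9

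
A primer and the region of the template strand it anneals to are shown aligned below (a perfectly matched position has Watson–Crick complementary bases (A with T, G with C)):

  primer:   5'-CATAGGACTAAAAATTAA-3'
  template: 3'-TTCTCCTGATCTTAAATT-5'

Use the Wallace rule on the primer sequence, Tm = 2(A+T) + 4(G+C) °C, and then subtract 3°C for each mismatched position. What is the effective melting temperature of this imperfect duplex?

32°C

Primer base counts: A=10, T=4, G=2, C=2 → A+T=14, G+C=4
Perfect-match Tm = 2(14) + 4(4) = 28 + 16 = 44°C
Mismatches (positions where the bases are not complementary): 4 (at positions 1, 3, 11, 14)
Effective Tm = 44 − 4×3 = 44 − 12 = 32°C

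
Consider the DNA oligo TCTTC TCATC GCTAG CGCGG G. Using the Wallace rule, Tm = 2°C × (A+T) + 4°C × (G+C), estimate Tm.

Counting bases: T=6, A=2, C=7, G=6
AT pairs contribute 8, GC pairs contribute 13.
Tm = 4·13 + 2·8 = 52 + 16 = 68°C

68°C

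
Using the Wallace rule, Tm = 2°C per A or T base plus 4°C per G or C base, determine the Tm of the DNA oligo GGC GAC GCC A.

36°C

Scanning the sequence gives G=4, A=2, T=0, C=4.
AT pairs contribute 2, GC pairs contribute 8.
Tm = 4·8 + 2·2 = 32 + 4 = 36°C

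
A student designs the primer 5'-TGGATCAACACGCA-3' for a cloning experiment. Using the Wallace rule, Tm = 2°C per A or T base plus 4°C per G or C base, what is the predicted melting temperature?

42°C

Base counts: A=5, C=4, T=2, G=3
AT pairs contribute 7, GC pairs contribute 7.
Tm = 4·7 + 2·7 = 28 + 14 = 42°C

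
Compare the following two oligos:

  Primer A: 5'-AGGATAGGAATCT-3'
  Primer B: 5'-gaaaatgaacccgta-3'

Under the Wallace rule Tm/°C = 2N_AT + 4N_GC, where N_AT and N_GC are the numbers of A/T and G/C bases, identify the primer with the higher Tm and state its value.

Primer A: A+T=8, G+C=5 → Tm = 2(8)+4(5) = 36°C
Primer B: A+T=9, G+C=6 → Tm = 2(9)+4(6) = 42°C
36°C vs 42°C → primer B is higher.

Primer B, 42°C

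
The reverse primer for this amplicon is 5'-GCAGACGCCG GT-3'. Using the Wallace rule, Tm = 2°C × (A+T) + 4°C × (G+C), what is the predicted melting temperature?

A=2, C=4, G=5, T=1
A+T = 3, G+C = 9
Tm = 2×3 + 4×9 = 42°C

42°C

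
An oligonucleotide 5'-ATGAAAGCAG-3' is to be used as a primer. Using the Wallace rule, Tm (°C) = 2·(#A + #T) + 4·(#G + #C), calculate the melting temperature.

Counting bases: A=5, T=1, G=3, C=1
AT pairs contribute 6, GC pairs contribute 4.
Tm = 4·4 + 2·6 = 16 + 12 = 28°C

28°C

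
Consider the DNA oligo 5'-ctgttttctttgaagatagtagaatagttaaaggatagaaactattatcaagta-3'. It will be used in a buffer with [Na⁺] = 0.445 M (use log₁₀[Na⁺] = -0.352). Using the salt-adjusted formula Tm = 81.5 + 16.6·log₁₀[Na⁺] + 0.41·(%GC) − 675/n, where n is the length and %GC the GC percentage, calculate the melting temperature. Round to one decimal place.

Length n = 54. A=21, G=10, T=19, C=4
G+C = 14, so %GC = 14/54 × 100 = 25.926%
Salt term: 16.6 × (-0.352) = -5.843
GC term: 0.41 × 25.926 = 10.63; length term: −675/54 = −12.5
Tm = 81.5 + (-5.843) + 10.63 − 12.5 = 73.787 → 73.8°C

73.8°C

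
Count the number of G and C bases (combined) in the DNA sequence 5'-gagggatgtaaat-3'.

Base counts: C=0, A=5, G=5, T=3
Total G or C: 5 + 0 = 5

5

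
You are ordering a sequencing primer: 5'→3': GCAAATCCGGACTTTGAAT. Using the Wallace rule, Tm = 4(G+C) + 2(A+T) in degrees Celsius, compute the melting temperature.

54°C

A=6, G=4, C=4, T=5
So N_AT = 11 and N_GC = 8.
Tm = 2×11 + 4×8 = 54°C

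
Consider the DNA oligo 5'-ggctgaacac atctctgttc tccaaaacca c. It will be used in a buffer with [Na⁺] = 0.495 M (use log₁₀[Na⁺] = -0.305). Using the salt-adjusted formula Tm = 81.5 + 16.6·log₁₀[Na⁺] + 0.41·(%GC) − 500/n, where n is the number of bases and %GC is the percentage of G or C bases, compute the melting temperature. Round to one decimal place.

Length n = 31. Base counts: T=7, G=4, A=9, C=11
G+C = 15, so %GC = 15/31 × 100 = 48.387%
Salt term: 16.6 × (-0.305) = -5.063
GC term: 0.41 × 48.387 = 19.839; length term: −500/31 = −16.129
Tm = 81.5 + (-5.063) + 19.839 − 16.129 = 80.147 → 80.1°C

80.1°C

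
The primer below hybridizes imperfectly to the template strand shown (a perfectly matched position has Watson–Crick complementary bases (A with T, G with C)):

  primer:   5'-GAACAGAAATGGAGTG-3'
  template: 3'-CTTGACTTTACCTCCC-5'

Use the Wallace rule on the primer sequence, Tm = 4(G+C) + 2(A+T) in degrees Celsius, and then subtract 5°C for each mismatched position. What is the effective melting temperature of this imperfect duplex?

36°C

Primer base counts: A=7, T=2, G=6, C=1 → A+T=9, G+C=7
Perfect-match Tm = 2(9) + 4(7) = 18 + 28 = 46°C
Mismatches (positions where the bases are not complementary): 2 (at positions 5, 15)
Effective Tm = 46 − 2×5 = 46 − 10 = 36°C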